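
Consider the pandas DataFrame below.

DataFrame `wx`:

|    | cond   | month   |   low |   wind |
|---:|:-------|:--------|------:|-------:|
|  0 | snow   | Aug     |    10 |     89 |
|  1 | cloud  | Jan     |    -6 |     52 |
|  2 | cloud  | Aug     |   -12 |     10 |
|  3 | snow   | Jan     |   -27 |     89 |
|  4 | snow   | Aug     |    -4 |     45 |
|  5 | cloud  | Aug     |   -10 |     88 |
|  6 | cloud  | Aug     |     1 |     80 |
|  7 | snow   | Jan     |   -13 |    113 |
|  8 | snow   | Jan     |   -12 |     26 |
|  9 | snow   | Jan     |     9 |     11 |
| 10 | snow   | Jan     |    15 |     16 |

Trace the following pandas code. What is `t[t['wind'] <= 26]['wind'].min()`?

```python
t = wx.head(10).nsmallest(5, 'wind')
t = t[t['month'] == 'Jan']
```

11

take first 10 rows:
    cond month  low  wind
0   snow   Aug   10    89
1  cloud   Jan   -6    52
2  cloud   Aug  -12    10
3   snow   Jan  -27    89
4   snow   Aug   -4    45
5  cloud   Aug  -10    88
6  cloud   Aug    1    80
7   snow   Jan  -13   113
8   snow   Jan  -12    26
9   snow   Jan    9    11
take 5 rows with smallest wind:
    cond month  low  wind
2  cloud   Aug  -12    10
9   snow   Jan    9    11
8   snow   Jan  -12    26
4   snow   Aug   -4    45
1  cloud   Jan   -6    52
filter rows where month == 'Jan':
    cond month  low  wind
9   snow   Jan    9    11
8   snow   Jan  -12    26
1  cloud   Jan   -6    52
filter rows where wind <= 26:
   cond month  low  wind
9  snow   Jan    9    11
8  snow   Jan  -12    26
Finally, min of column 'wind' = 11.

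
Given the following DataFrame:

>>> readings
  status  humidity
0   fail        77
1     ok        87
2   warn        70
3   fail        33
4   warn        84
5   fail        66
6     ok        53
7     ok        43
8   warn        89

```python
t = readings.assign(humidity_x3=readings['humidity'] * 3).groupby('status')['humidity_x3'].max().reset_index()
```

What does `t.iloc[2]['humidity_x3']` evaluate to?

add column humidity_x3 = readings['humidity'] * 3:
  status  humidity  humidity_x3
0   fail        77          231
1     ok        87          261
2   warn        70          210
3   fail        33           99
4   warn        84          252
5   fail        66          198
6     ok        53          159
7     ok        43          129
8   warn        89          267
group by status, max of humidity_x3:
status
fail    231
ok      261
warn    267
Name: humidity_x3, dtype: int64
reset_index():
  status  humidity_x3
0   fail          231
1     ok          261
2   warn          267
Finally, value at position 2, column 'humidity_x3' = 267.

267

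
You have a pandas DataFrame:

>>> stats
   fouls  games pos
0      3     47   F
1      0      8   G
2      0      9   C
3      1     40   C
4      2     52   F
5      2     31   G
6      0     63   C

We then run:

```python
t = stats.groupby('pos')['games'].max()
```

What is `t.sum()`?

146

group by pos, max of games:
pos
C    63
F    52
G    31
Name: games, dtype: int64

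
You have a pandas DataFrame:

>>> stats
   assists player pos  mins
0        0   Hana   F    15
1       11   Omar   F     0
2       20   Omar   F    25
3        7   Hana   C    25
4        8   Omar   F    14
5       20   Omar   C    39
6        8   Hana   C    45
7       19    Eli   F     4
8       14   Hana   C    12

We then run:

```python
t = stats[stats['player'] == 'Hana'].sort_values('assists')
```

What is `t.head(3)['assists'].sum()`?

filter rows where player == 'Hana':
   assists player pos  mins
0        0   Hana   F    15
3        7   Hana   C    25
6        8   Hana   C    45
8       14   Hana   C    12
sort by assists:
   assists player pos  mins
0        0   Hana   F    15
3        7   Hana   C    25
6        8   Hana   C    45
8       14   Hana   C    12
take first 3 rows:
   assists player pos  mins
0        0   Hana   F    15
3        7   Hana   C    25
6        8   Hana   C    45

15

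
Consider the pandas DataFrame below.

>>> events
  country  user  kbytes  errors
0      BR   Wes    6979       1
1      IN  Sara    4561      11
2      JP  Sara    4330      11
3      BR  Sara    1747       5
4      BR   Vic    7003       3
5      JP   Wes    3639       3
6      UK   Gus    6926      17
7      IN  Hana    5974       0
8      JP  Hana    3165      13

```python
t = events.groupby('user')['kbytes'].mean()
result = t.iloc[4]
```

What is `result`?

group by user, mean of kbytes:
user
Gus     6926.0
Hana    4569.5
Sara    3546.0
Vic     7003.0
Wes     5309.0
Name: kbytes, dtype: float64
So iloc[4] = 5309.0.

5309.0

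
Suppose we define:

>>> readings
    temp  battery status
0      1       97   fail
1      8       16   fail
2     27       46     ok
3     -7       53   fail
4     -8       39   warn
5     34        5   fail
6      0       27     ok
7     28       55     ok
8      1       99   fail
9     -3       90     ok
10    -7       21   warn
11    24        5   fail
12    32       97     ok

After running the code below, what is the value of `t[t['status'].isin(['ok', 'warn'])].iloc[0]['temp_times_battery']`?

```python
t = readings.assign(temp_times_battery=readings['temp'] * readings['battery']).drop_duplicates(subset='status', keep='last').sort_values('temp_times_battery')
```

add column temp_times_battery = readings['temp'] * readings['battery']:
    temp  battery status  temp_times_battery
0      1       97   fail                  97
1      8       16   fail                 128
2     27       46     ok                1242
3     -7       53   fail                -371
4     -8       39   warn                -312
5     34        5   fail                 170
6      0       27     ok                   0
7     28       55     ok                1540
8      1       99   fail                  99
9     -3       90     ok                -270
10    -7       21   warn                -147
11    24        5   fail                 120
12    32       97     ok                3104
drop duplicate status (keep=last):
    temp  battery status  temp_times_battery
10    -7       21   warn                -147
11    24        5   fail                 120
12    32       97     ok                3104
sort by temp_times_battery:
    temp  battery status  temp_times_battery
10    -7       21   warn                -147
11    24        5   fail                 120
12    32       97     ok                3104
filter rows where status in ['ok', 'warn']:
    temp  battery status  temp_times_battery
10    -7       21   warn                -147
12    32       97     ok                3104
The value at position 0, column 'temp_times_battery' is -147.

-147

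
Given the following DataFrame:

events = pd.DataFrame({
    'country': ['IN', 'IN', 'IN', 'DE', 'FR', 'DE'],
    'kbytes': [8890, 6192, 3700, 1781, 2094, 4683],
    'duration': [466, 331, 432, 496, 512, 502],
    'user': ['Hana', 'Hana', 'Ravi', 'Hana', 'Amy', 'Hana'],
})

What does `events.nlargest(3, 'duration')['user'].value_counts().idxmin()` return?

Amy

take 3 rows with largest duration:
  country  kbytes  duration  user
4      FR    2094       512   Amy
5      DE    4683       502  Hana
3      DE    1781       496  Hana
value_counts of user:
user
Hana    2
Amy     1
Name: count, dtype: int64
label with the smallest value → Amy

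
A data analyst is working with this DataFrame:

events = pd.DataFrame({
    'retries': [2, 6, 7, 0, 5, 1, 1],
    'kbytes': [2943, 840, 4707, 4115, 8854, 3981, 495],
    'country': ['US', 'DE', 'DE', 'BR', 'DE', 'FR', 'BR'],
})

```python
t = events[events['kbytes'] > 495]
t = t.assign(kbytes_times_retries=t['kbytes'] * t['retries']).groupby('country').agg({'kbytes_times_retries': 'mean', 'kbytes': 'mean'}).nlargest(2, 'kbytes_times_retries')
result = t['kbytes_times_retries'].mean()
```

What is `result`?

filter rows where kbytes > 495:
   retries  kbytes country
0        2    2943      US
1        6     840      DE
2        7    4707      DE
3        0    4115      BR
4        5    8854      DE
5        1    3981      FR
add column kbytes_times_retries = t['kbytes'] * t['retries']:
   retries  kbytes country  kbytes_times_retries
0        2    2943      US                  5886
1        6     840      DE                  5040
2        7    4707      DE                 32949
3        0    4115      BR                     0
4        5    8854      DE                 44270
5        1    3981      FR                  3981
group by country: mean(kbytes_times_retries), mean(kbytes):
         kbytes_times_retries       kbytes
country                                   
BR                   0.000000  4115.000000
DE               27419.666667  4800.333333
FR                3981.000000  3981.000000
US                5886.000000  2943.000000
take 2 rows with largest kbytes_times_retries:
         kbytes_times_retries       kbytes
country                                   
DE               27419.666667  4800.333333
US                5886.000000  2943.000000
Taking the mean of column 'kbytes_times_retries' gives 16652.8333333.

16652.8333333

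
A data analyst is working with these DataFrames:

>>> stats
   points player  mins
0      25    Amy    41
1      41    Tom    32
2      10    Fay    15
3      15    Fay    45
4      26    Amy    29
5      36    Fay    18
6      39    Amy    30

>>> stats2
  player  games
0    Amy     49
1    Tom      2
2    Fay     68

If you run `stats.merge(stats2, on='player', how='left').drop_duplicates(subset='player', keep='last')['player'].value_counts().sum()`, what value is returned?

3

merge on 'player' (how='left') → 7 rows:
   points player  mins  games
0      25    Amy    41     49
1      41    Tom    32      2
2      10    Fay    15     68
3      15    Fay    45     68
4      26    Amy    29     49
5      36    Fay    18     68
6      39    Amy    30     49
drop duplicate player (keep=last):
   points player  mins  games
1      41    Tom    32      2
5      36    Fay    18     68
6      39    Amy    30     49
value_counts of player:
player
Tom    1
Fay    1
Amy    1
Name: count, dtype: int64
So sum() = 3.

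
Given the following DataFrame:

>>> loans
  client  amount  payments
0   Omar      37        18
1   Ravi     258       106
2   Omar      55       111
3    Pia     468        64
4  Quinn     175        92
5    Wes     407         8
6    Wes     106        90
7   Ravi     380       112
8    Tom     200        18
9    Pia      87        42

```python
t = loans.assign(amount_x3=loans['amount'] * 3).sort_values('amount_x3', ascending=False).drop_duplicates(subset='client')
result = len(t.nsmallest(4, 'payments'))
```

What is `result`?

4

add column amount_x3 = loans['amount'] * 3:
  client  amount  payments  amount_x3
0   Omar      37        18        111
1   Ravi     258       106        774
2   Omar      55       111        165
3    Pia     468        64       1404
4  Quinn     175        92        525
5    Wes     407         8       1221
6    Wes     106        90        318
7   Ravi     380       112       1140
8    Tom     200        18        600
9    Pia      87        42        261
sort by amount_x3 descending:
  client  amount  payments  amount_x3
3    Pia     468        64       1404
5    Wes     407         8       1221
7   Ravi     380       112       1140
1   Ravi     258       106        774
8    Tom     200        18        600
4  Quinn     175        92        525
6    Wes     106        90        318
9    Pia      87        42        261
2   Omar      55       111        165
0   Omar      37        18        111
drop duplicate client (keep=first):
  client  amount  payments  amount_x3
3    Pia     468        64       1404
5    Wes     407         8       1221
7   Ravi     380       112       1140
8    Tom     200        18        600
4  Quinn     175        92        525
2   Omar      55       111        165
take 4 rows with smallest payments:
  client  amount  payments  amount_x3
5    Wes     407         8       1221
8    Tom     200        18        600
3    Pia     468        64       1404
4  Quinn     175        92        525
The number of rows is 4.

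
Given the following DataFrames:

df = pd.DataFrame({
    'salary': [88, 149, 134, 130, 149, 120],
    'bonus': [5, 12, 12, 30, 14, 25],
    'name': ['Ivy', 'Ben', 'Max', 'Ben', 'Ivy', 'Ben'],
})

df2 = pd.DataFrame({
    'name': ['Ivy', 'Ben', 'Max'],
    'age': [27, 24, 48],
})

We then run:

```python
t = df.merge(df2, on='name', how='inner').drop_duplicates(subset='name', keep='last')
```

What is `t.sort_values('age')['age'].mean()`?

merge on 'name' (how='inner') → 6 rows:
   salary  bonus name  age
0      88      5  Ivy   27
1     149     12  Ben   24
2     134     12  Max   48
3     130     30  Ben   24
4     149     14  Ivy   27
5     120     25  Ben   24
drop duplicate name (keep=last):
   salary  bonus name  age
2     134     12  Max   48
4     149     14  Ivy   27
5     120     25  Ben   24
sort by age:
   salary  bonus name  age
5     120     25  Ben   24
4     149     14  Ivy   27
2     134     12  Max   48

33.0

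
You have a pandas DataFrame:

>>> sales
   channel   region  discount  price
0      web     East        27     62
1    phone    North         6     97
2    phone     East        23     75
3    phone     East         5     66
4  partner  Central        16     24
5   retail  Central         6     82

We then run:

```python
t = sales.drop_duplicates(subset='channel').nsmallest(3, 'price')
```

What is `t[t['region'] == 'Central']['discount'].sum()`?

drop duplicate channel (keep=first):
   channel   region  discount  price
0      web     East        27     62
1    phone    North         6     97
4  partner  Central        16     24
5   retail  Central         6     82
take 3 rows with smallest price:
   channel   region  discount  price
4  partner  Central        16     24
0      web     East        27     62
5   retail  Central         6     82
filter rows where region == 'Central':
   channel   region  discount  price
4  partner  Central        16     24
5   retail  Central         6     82

22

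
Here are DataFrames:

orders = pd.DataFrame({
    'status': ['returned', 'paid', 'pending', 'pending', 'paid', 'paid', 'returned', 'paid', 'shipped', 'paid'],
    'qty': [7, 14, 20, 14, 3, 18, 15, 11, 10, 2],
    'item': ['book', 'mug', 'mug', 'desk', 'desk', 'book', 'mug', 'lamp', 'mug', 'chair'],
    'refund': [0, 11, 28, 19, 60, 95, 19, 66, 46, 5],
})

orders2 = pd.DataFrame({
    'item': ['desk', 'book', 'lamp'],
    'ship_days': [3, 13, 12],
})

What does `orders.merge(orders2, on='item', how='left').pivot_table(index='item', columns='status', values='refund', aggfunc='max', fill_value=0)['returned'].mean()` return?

merge on 'item' (how='left') → 10 rows:
     status  qty   item  refund  ship_days
0  returned    7   book       0       13.0
1      paid   14    mug      11        NaN
2   pending   20    mug      28        NaN
3   pending   14   desk      19        3.0
4      paid    3   desk      60        3.0
5      paid   18   book      95       13.0
6  returned   15    mug      19        NaN
7      paid   11   lamp      66       12.0
8   shipped   10    mug      46        NaN
9      paid    2  chair       5        NaN
pivot: rows=item, cols=status, max(refund):
status  paid  pending  returned  shipped
item                                    
book      95        0         0        0
chair      5        0         0        0
desk      60       19         0        0
lamp      66        0         0        0
mug       11       28        19       46
So mean() = 3.8.

3.8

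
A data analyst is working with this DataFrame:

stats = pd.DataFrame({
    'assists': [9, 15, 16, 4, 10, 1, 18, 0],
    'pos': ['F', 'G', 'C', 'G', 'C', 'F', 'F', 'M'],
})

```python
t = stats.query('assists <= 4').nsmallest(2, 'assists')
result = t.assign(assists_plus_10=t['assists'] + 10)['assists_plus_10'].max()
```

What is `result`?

11

filter rows where assists <= 4:
   assists pos
3        4   G
5        1   F
7        0   M
take 2 rows with smallest assists:
   assists pos
7        0   M
5        1   F
add column assists_plus_10 = t['assists'] + 10:
   assists pos  assists_plus_10
7        0   M               10
5        1   F               11
max of column 'assists_plus_10' → 11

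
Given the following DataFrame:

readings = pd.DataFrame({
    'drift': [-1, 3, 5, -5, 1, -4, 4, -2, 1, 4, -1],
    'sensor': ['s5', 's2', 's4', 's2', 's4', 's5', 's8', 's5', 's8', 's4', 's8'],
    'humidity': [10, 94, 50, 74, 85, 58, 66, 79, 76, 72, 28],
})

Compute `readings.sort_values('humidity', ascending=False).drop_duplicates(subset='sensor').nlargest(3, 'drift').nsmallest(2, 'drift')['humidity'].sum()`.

sort by humidity descending:
    drift sensor  humidity
1       3     s2        94
4       1     s4        85
7      -2     s5        79
8       1     s8        76
3      -5     s2        74
9       4     s4        72
6       4     s8        66
5      -4     s5        58
2       5     s4        50
10     -1     s8        28
0      -1     s5        10
drop duplicate sensor (keep=first):
   drift sensor  humidity
1      3     s2        94
4      1     s4        85
7     -2     s5        79
8      1     s8        76
take 3 rows with largest drift:
   drift sensor  humidity
1      3     s2        94
4      1     s4        85
8      1     s8        76
take 2 rows with smallest drift:
   drift sensor  humidity
4      1     s4        85
8      1     s8        76
Then the sum of column 'humidity': 161

161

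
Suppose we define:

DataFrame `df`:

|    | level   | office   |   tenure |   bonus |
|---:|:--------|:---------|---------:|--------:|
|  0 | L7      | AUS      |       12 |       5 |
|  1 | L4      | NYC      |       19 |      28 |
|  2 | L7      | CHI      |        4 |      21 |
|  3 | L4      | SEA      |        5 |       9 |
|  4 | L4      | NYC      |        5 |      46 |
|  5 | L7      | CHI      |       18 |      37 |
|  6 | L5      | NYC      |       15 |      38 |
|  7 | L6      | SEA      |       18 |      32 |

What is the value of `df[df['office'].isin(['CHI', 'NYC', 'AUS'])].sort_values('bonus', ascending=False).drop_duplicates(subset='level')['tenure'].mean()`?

12.6666666667

filter rows where office in ['CHI', 'NYC', 'AUS']:
  level office  tenure  bonus
0    L7    AUS      12      5
1    L4    NYC      19     28
2    L7    CHI       4     21
4    L4    NYC       5     46
5    L7    CHI      18     37
6    L5    NYC      15     38
sort by bonus descending:
  level office  tenure  bonus
4    L4    NYC       5     46
6    L5    NYC      15     38
5    L7    CHI      18     37
1    L4    NYC      19     28
2    L7    CHI       4     21
0    L7    AUS      12      5
drop duplicate level (keep=first):
  level office  tenure  bonus
4    L4    NYC       5     46
6    L5    NYC      15     38
5    L7    CHI      18     37
The mean of column 'tenure' is 12.6666666667.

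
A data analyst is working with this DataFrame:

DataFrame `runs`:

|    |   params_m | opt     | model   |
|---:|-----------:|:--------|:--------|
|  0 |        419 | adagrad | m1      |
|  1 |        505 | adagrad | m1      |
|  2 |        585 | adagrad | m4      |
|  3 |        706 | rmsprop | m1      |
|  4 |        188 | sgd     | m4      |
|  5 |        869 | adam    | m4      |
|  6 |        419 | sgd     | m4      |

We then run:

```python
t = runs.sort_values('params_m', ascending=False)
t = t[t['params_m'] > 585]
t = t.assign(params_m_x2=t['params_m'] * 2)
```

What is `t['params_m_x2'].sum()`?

sort by params_m descending:
   params_m      opt model
5       869     adam    m4
3       706  rmsprop    m1
2       585  adagrad    m4
1       505  adagrad    m1
0       419  adagrad    m1
6       419      sgd    m4
4       188      sgd    m4
filter rows where params_m > 585:
   params_m      opt model
5       869     adam    m4
3       706  rmsprop    m1
add column params_m_x2 = t['params_m'] * 2:
   params_m      opt model  params_m_x2
5       869     adam    m4         1738
3       706  rmsprop    m1         1412
sum of column 'params_m_x2' → 3150

3150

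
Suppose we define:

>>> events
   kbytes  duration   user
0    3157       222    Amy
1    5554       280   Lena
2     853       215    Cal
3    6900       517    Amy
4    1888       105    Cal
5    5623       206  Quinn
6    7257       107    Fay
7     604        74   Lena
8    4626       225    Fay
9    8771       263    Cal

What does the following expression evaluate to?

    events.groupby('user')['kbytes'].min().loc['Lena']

group by user, min of kbytes:
user
Amy      3157
Cal       853
Fay      4626
Lena      604
Quinn    5623
Name: kbytes, dtype: int64
Reading off the value at index 'Lena', we get 604.

604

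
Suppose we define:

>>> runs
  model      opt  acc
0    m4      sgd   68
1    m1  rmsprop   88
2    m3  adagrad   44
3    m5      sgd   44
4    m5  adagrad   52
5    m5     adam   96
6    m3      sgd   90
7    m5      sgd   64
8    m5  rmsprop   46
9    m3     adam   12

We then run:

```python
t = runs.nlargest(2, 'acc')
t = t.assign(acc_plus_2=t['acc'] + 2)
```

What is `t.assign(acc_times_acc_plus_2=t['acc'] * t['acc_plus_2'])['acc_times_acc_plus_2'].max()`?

take 2 rows with largest acc:
  model   opt  acc
5    m5  adam   96
6    m3   sgd   90
add column acc_plus_2 = t['acc'] + 2:
  model   opt  acc  acc_plus_2
5    m5  adam   96          98
6    m3   sgd   90          92
add column acc_times_acc_plus_2 = t['acc'] * t['acc_plus_2']:
  model   opt  acc  acc_plus_2  acc_times_acc_plus_2
5    m5  adam   96          98                  9408
6    m3   sgd   90          92                  8280
The max of column 'acc_times_acc_plus_2' is 9408.

9408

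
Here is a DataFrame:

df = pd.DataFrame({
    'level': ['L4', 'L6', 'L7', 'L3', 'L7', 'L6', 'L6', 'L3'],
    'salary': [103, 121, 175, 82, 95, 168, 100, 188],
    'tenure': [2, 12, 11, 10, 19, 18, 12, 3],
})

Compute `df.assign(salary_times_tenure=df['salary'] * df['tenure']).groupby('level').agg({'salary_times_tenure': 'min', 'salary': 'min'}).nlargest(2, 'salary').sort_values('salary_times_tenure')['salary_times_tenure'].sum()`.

add column salary_times_tenure = df['salary'] * df['tenure']:
  level  salary  tenure  salary_times_tenure
0    L4     103       2                  206
1    L6     121      12                 1452
2    L7     175      11                 1925
3    L3      82      10                  820
4    L7      95      19                 1805
5    L6     168      18                 3024
6    L6     100      12                 1200
7    L3     188       3                  564
group by level: min(salary_times_tenure), min(salary):
       salary_times_tenure  salary
level                             
L3                     564      82
L4                     206     103
L6                    1200     100
L7                    1805      95
take 2 rows with largest salary:
       salary_times_tenure  salary
level                             
L4                     206     103
L6                    1200     100
sort by salary_times_tenure:
       salary_times_tenure  salary
level                             
L4                     206     103
L6                    1200     100

1406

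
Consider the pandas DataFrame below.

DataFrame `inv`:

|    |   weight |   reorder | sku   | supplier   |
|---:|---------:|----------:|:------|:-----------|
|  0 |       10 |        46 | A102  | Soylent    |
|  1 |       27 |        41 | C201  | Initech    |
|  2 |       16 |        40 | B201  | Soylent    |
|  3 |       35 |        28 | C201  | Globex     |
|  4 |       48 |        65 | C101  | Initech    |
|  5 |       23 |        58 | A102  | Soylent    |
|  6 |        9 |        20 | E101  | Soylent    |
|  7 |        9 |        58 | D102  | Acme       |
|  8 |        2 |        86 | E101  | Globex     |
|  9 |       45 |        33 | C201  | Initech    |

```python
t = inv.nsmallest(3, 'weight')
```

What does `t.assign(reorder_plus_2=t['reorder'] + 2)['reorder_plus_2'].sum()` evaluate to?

170

take 3 rows with smallest weight:
   weight  reorder   sku supplier
8       2       86  E101   Globex
6       9       20  E101  Soylent
7       9       58  D102     Acme
add column reorder_plus_2 = t['reorder'] + 2:
   weight  reorder   sku supplier  reorder_plus_2
8       2       86  E101   Globex              88
6       9       20  E101  Soylent              22
7       9       58  D102     Acme              60
Finally, sum of column 'reorder_plus_2' = 170.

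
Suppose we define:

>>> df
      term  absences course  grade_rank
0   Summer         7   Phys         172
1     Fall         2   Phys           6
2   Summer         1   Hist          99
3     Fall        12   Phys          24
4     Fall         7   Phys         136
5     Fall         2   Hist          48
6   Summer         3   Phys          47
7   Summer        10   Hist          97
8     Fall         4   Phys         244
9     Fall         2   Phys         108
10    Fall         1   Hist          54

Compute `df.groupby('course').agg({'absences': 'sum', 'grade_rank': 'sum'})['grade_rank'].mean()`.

517.5

group by course: sum(absences), sum(grade_rank):
        absences  grade_rank
course                      
Hist          14         298
Phys          37         737
The mean of column 'grade_rank' is 517.5.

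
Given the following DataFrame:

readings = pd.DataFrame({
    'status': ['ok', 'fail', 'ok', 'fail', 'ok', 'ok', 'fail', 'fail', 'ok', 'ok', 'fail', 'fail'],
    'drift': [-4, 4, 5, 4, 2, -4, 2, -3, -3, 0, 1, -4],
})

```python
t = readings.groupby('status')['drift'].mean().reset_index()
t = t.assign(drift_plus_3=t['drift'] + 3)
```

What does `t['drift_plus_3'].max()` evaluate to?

group by status, mean of drift:
status
fail    0.666667
ok     -0.666667
Name: drift, dtype: float64
reset_index():
  status     drift
0   fail  0.666667
1     ok -0.666667
add column drift_plus_3 = t['drift'] + 3:
  status     drift  drift_plus_3
0   fail  0.666667      3.666667
1     ok -0.666667      2.333333
Finally, max of column 'drift_plus_3' = 3.66666666667.

3.66666666667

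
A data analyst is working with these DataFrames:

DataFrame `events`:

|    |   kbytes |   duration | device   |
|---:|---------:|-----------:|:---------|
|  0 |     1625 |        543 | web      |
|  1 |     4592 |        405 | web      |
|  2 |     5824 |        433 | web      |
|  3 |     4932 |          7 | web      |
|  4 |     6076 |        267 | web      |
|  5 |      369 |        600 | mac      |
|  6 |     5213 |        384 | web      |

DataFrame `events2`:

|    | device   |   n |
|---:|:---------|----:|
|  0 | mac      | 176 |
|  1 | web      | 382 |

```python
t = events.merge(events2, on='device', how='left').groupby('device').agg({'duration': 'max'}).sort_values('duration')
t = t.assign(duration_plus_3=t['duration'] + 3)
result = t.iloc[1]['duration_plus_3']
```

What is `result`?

merge on 'device' (how='left') → 7 rows:
   kbytes  duration device    n
0    1625       543    web  382
1    4592       405    web  382
2    5824       433    web  382
3    4932         7    web  382
4    6076       267    web  382
5     369       600    mac  176
6    5213       384    web  382
group by device, max of duration:
        duration
device          
mac          600
web          543
sort by duration:
        duration
device          
web          543
mac          600
add column duration_plus_3 = t['duration'] + 3:
        duration  duration_plus_3
device                           
web          543              546
mac          600              603
Then the value at position 1, column 'duration_plus_3': 603

603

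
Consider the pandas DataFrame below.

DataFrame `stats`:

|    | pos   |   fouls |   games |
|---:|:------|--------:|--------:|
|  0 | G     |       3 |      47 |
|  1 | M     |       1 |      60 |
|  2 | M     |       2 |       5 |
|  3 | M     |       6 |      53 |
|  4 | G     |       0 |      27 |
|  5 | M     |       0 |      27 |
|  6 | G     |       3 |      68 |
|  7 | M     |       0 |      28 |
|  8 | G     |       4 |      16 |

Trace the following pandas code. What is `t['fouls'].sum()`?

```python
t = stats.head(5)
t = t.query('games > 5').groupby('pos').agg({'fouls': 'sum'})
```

take first 5 rows:
  pos  fouls  games
0   G      3     47
1   M      1     60
2   M      2      5
3   M      6     53
4   G      0     27
filter rows where games > 5:
  pos  fouls  games
0   G      3     47
1   M      1     60
3   M      6     53
4   G      0     27
group by pos, sum of fouls:
     fouls
pos       
G        3
M        7
So sum() = 10.

10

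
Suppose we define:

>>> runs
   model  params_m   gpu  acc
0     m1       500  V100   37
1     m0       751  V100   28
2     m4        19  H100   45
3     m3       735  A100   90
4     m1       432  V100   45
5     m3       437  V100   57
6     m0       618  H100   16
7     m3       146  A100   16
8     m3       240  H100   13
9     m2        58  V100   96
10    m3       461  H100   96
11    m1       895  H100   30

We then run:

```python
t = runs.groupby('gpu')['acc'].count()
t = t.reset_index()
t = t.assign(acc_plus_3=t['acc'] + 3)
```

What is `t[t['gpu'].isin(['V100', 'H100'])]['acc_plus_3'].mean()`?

group by gpu, count of acc:
gpu
A100    2
H100    5
V100    5
Name: acc, dtype: int64
reset_index():
    gpu  acc
0  A100    2
1  H100    5
2  V100    5
add column acc_plus_3 = t['acc'] + 3:
    gpu  acc  acc_plus_3
0  A100    2           5
1  H100    5           8
2  V100    5           8
filter rows where gpu in ['V100', 'H100']:
    gpu  acc  acc_plus_3
1  H100    5           8
2  V100    5           8
So mean() = 8.0.

8.0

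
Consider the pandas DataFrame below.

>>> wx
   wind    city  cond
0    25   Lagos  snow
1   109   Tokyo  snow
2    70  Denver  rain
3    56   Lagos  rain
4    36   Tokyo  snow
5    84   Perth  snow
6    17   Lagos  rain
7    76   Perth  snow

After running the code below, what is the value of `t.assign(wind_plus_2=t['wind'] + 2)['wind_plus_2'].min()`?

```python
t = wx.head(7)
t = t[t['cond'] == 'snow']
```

take first 7 rows:
   wind    city  cond
0    25   Lagos  snow
1   109   Tokyo  snow
2    70  Denver  rain
3    56   Lagos  rain
4    36   Tokyo  snow
5    84   Perth  snow
6    17   Lagos  rain
filter rows where cond == 'snow':
   wind   city  cond
0    25  Lagos  snow
1   109  Tokyo  snow
4    36  Tokyo  snow
5    84  Perth  snow
add column wind_plus_2 = t['wind'] + 2:
   wind   city  cond  wind_plus_2
0    25  Lagos  snow           27
1   109  Tokyo  snow          111
4    36  Tokyo  snow           38
5    84  Perth  snow           86
min of column 'wind_plus_2' → 27

27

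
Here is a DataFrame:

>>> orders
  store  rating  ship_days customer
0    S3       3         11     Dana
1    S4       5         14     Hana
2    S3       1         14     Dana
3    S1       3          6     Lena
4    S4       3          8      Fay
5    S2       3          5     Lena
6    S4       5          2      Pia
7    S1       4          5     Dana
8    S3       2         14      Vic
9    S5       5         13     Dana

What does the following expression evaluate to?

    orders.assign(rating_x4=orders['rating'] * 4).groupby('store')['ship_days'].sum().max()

39

add column rating_x4 = orders['rating'] * 4:
  store  rating  ship_days customer  rating_x4
0    S3       3         11     Dana         12
1    S4       5         14     Hana         20
2    S3       1         14     Dana          4
3    S1       3          6     Lena         12
4    S4       3          8      Fay         12
5    S2       3          5     Lena         12
6    S4       5          2      Pia         20
7    S1       4          5     Dana         16
8    S3       2         14      Vic          8
9    S5       5         13     Dana         20
group by store, sum of ship_days:
store
S1    11
S2     5
S3    39
S4    24
S5    13
Name: ship_days, dtype: int64
max of the resulting series → 39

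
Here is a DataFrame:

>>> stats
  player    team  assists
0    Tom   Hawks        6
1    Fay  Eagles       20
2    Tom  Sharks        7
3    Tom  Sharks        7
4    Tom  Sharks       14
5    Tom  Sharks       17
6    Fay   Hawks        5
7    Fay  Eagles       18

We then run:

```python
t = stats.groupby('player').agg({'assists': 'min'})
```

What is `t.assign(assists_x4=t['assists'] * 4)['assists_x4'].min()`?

20

group by player, min of assists:
        assists
player         
Fay           5
Tom           6
add column assists_x4 = t['assists'] * 4:
        assists  assists_x4
player                     
Fay           5          20
Tom           6          24
The min of column 'assists_x4' is 20.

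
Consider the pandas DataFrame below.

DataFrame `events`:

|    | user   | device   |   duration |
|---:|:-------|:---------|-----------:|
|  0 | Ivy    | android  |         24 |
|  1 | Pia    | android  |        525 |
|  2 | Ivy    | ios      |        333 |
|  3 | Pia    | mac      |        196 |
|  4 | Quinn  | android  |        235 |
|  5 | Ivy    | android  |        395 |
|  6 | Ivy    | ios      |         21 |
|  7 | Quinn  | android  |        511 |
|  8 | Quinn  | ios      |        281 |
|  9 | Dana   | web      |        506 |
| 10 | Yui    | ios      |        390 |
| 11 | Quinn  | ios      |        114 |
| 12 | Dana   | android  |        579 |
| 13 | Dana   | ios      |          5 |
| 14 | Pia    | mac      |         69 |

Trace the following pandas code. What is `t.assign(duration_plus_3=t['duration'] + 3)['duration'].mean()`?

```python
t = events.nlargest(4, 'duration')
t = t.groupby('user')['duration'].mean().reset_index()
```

526.166666667

take 4 rows with largest duration:
     user   device  duration
12   Dana  android       579
1     Pia  android       525
7   Quinn  android       511
9    Dana      web       506
group by user, mean of duration:
user
Dana     542.5
Pia      525.0
Quinn    511.0
Name: duration, dtype: float64
reset_index():
    user  duration
0   Dana     542.5
1    Pia     525.0
2  Quinn     511.0
add column duration_plus_3 = t['duration'] + 3:
    user  duration  duration_plus_3
0   Dana     542.5            545.5
1    Pia     525.0            528.0
2  Quinn     511.0            514.0
Finally, mean of column 'duration' = 526.166666667.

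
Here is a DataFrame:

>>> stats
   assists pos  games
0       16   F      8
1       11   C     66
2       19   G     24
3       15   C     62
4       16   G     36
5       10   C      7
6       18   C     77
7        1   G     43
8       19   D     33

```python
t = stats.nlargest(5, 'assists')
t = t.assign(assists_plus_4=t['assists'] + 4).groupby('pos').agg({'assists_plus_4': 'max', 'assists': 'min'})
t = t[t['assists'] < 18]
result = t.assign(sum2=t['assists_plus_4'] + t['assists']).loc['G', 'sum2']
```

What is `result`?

take 5 rows with largest assists:
   assists pos  games
2       19   G     24
8       19   D     33
6       18   C     77
0       16   F      8
4       16   G     36
add column assists_plus_4 = t['assists'] + 4:
   assists pos  games  assists_plus_4
2       19   G     24              23
8       19   D     33              23
6       18   C     77              22
0       16   F      8              20
4       16   G     36              20
group by pos: max(assists_plus_4), min(assists):
     assists_plus_4  assists
pos                         
C                22       18
D                23       19
F                20       16
G                23       16
filter rows where assists < 18:
     assists_plus_4  assists
pos                         
F                20       16
G                23       16
add column sum2 = t['assists_plus_4'] + t['assists']:
     assists_plus_4  assists  sum2
pos                               
F                20       16    36
G                23       16    39
The value at row 'G', column 'sum2' is 39.

39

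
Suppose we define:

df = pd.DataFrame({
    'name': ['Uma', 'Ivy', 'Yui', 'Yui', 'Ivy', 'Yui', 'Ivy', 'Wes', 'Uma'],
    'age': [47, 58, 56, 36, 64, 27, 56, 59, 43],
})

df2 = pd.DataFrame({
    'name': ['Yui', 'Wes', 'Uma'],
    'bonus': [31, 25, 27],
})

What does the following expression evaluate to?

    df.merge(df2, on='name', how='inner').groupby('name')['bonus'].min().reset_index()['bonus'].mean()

27.6666666667

merge on 'name' (how='inner') → 6 rows:
  name  age  bonus
0  Uma   47     27
1  Yui   56     31
2  Yui   36     31
3  Yui   27     31
4  Wes   59     25
5  Uma   43     27
group by name, min of bonus:
name
Uma    27
Wes    25
Yui    31
Name: bonus, dtype: int64
reset_index():
  name  bonus
0  Uma     27
1  Wes     25
2  Yui     31
So mean() = 27.6666666667.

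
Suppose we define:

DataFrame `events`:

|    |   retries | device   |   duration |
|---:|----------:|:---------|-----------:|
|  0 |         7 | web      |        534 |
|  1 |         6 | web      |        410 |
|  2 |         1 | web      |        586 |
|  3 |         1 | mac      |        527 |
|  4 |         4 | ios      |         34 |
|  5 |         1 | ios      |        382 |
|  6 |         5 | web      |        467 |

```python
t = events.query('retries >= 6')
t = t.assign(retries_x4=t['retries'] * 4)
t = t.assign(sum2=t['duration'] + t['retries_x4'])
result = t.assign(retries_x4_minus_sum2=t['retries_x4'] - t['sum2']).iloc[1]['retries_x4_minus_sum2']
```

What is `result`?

filter rows where retries >= 6:
   retries device  duration
0        7    web       534
1        6    web       410
add column retries_x4 = t['retries'] * 4:
   retries device  duration  retries_x4
0        7    web       534          28
1        6    web       410          24
add column sum2 = t['duration'] + t['retries_x4']:
   retries device  duration  retries_x4  sum2
0        7    web       534          28   562
1        6    web       410          24   434
add column retries_x4_minus_sum2 = t['retries_x4'] - t['sum2']:
   retries device  duration  retries_x4  sum2  retries_x4_minus_sum2
0        7    web       534          28   562                   -534
1        6    web       410          24   434                   -410
value at position 1, column 'retries_x4_minus_sum2' → -410

-410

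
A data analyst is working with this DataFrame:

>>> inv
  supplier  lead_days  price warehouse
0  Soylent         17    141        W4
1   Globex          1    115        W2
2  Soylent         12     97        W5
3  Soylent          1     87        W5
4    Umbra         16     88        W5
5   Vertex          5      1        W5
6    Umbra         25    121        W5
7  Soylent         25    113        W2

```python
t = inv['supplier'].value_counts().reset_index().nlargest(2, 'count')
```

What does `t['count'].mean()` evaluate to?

value_counts of supplier:
supplier
Soylent    4
Umbra      2
Globex     1
Vertex     1
Name: count, dtype: int64
reset_index():
  supplier  count
0  Soylent      4
1    Umbra      2
2   Globex      1
3   Vertex      1
take 2 rows with largest count:
  supplier  count
0  Soylent      4
1    Umbra      2
Then the mean of column 'count': 3.0

3.0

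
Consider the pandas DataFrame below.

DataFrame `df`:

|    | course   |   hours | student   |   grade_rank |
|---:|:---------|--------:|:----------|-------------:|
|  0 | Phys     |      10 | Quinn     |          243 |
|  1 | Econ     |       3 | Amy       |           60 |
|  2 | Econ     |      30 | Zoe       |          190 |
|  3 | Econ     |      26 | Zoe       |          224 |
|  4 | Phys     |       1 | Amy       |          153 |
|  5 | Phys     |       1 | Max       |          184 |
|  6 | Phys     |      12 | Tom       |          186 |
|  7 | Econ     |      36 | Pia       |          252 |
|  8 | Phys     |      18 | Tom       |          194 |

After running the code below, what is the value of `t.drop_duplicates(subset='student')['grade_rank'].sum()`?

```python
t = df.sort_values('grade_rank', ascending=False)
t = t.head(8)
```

1250

sort by grade_rank descending:
  course  hours student  grade_rank
7   Econ     36     Pia         252
0   Phys     10   Quinn         243
3   Econ     26     Zoe         224
8   Phys     18     Tom         194
2   Econ     30     Zoe         190
6   Phys     12     Tom         186
5   Phys      1     Max         184
4   Phys      1     Amy         153
1   Econ      3     Amy          60
take first 8 rows:
  course  hours student  grade_rank
7   Econ     36     Pia         252
0   Phys     10   Quinn         243
3   Econ     26     Zoe         224
8   Phys     18     Tom         194
2   Econ     30     Zoe         190
6   Phys     12     Tom         186
5   Phys      1     Max         184
4   Phys      1     Amy         153
drop duplicate student (keep=first):
  course  hours student  grade_rank
7   Econ     36     Pia         252
0   Phys     10   Quinn         243
3   Econ     26     Zoe         224
8   Phys     18     Tom         194
5   Phys      1     Max         184
4   Phys      1     Amy         153
Taking the sum of column 'grade_rank' gives 1250.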